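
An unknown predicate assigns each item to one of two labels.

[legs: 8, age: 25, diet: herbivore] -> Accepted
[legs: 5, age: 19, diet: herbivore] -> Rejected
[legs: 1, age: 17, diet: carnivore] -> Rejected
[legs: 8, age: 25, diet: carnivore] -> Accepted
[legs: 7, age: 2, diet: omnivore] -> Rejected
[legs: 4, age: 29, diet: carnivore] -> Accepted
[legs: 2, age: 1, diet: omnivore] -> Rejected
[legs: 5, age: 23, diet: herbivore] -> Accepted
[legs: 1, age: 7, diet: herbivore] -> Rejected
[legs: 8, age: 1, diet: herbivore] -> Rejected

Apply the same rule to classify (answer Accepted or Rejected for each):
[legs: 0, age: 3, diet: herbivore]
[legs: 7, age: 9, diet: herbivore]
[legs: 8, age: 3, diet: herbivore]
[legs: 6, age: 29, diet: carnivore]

Rejected, Rejected, Rejected, Accepted

The rule appears to be: age ≥ 23.
[legs: 0, age: 3, diet: herbivore] → age = 3 → Rejected. [legs: 7, age: 9, diet: herbivore] → age = 9 → Rejected. [legs: 8, age: 3, diet: herbivore] → age = 3 → Rejected. [legs: 6, age: 29, diet: carnivore] → age = 29 → Accepted.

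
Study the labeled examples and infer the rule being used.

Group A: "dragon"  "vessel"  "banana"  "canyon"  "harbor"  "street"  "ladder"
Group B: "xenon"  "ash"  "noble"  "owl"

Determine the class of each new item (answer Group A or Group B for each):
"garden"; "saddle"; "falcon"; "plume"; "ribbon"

Group A, Group A, Group A, Group B, Group A

All 'Group A' examples share one property — even length — and every 'Group B' example lacks it.
"garden" — length 6, hence Group A. "saddle" — length 6, hence Group A. "falcon" — length 6, hence Group A. "plume" — length 5, hence Group B. "ribbon" — length 6, hence Group A.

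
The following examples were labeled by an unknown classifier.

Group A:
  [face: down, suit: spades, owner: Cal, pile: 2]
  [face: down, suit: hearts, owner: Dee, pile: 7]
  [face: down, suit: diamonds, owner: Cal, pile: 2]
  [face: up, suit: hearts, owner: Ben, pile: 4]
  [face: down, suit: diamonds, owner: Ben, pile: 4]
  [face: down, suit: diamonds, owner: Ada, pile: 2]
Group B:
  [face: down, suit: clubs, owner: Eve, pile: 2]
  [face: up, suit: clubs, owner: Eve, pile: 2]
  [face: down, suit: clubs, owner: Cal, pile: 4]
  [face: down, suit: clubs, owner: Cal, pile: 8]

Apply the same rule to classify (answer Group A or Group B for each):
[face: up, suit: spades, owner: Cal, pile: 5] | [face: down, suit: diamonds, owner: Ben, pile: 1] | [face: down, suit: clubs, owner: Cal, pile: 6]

Group A, Group A, Group B

Checking candidate rules against both groups, what survives is: suit is not clubs.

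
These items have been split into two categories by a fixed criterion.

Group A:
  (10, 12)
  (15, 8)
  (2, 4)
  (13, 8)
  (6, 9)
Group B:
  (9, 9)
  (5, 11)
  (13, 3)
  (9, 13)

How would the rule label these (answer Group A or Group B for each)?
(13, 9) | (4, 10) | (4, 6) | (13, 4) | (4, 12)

All 'Group A' examples share one property — product is even — and every 'Group B' example lacks it.
(13, 9) → 13·9 = 117 → Group B.
(4, 10) → 4·10 = 40 → Group A.
(4, 6) → 4·6 = 24 → Group A.
(13, 4) → 13·4 = 52 → Group A.
(4, 12) → 4·12 = 48 → Group A.

Group B, Group A, Group A, Group A, Group A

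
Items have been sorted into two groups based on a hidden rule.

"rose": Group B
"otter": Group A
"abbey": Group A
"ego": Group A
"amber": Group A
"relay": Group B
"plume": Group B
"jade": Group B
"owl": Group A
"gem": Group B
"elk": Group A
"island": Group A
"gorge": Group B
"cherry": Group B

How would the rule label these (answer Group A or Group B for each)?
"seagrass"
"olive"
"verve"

The distinguishing property — starts with a vowel — holds for all the 'Group A' cases and none of the 'Group B' cases.
"seagrass": starts with 's', does not satisfy this → Group B. "olive": starts with 'o', fits → Group A. "verve": starts with 'v', does not satisfy this → Group B.

Group B, Group A, Group B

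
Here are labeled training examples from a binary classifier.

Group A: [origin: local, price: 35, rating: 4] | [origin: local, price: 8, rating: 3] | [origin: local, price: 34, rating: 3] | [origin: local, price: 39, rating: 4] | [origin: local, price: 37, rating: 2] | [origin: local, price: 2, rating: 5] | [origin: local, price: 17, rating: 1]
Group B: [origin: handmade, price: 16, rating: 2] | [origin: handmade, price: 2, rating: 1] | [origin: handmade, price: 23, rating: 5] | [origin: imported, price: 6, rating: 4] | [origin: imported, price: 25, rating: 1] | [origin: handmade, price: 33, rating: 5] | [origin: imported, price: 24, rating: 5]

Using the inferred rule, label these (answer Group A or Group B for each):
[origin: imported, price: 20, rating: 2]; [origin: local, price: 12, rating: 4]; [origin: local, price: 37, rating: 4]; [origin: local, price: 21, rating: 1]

Group B, Group A, Group A, Group A

Comparing the two groups points to one rule — origin is local.
[origin: imported, price: 20, rating: 2]: Group B (origin is imported). [origin: local, price: 12, rating: 4]: Group A (origin is local). [origin: local, price: 37, rating: 4]: Group A (origin is local). [origin: local, price: 21, rating: 1]: Group A (origin is local).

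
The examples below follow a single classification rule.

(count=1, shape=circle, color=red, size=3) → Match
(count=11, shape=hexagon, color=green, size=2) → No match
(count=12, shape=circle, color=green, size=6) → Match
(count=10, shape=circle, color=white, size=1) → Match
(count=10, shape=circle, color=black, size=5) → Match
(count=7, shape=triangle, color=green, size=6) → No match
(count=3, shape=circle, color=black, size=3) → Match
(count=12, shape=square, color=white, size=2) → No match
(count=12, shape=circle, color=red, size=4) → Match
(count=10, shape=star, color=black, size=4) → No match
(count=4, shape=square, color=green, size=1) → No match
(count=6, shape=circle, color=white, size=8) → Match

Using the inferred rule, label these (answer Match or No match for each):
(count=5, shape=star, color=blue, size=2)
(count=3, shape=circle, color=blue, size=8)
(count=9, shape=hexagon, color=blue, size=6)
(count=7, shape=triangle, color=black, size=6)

No match, Match, No match, No match

A rule that fits every label: shape is circle — true of each 'Match' example, false of each 'No match' one.
(count=5, shape=star, color=blue, size=2): shape is star, lacks this property → No match. (count=3, shape=circle, color=blue, size=8): shape is circle, checks out → Match. (count=9, shape=hexagon, color=blue, size=6): shape is hexagon, lacks this property → No match. (count=7, shape=triangle, color=black, size=6): shape is triangle, lacks this property → No match.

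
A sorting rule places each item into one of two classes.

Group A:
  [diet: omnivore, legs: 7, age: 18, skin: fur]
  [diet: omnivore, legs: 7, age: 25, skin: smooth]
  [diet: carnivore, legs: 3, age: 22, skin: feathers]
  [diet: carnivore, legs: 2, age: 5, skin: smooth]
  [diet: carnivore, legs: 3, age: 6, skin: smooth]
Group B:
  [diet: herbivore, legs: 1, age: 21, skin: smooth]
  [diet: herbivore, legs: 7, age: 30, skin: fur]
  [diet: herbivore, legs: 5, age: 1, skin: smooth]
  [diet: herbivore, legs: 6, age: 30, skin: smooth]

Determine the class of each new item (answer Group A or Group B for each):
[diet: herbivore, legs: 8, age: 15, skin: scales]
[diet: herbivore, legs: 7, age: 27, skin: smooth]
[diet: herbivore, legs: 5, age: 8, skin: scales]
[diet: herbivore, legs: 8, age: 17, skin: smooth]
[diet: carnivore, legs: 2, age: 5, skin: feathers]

Group B, Group B, Group B, Group B, Group A

'Group A' ⟺ diet is not herbivore.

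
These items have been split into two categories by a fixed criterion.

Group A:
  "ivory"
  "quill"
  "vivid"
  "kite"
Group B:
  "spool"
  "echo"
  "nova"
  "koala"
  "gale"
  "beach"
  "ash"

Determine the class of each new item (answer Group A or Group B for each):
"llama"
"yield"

Group B, Group A

The common property of the 'Group A' items is: contains 'i'. No 'Group B' item has it.
"llama": no 'i', fails this test → Group B. "yield": has 'i', fits → Group A.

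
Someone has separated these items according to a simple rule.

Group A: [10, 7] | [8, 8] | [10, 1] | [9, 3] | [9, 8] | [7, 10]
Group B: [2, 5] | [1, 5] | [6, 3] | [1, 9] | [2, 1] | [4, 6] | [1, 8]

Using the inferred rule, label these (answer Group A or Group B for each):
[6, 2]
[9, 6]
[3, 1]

'Group A' ⟺ sum ≥ 11.
[6, 2] → 6+2 = 8 → Group B. [9, 6] → 9+6 = 15 → Group A. [3, 1] → 3+1 = 4 → Group B.

Group B, Group A, Group B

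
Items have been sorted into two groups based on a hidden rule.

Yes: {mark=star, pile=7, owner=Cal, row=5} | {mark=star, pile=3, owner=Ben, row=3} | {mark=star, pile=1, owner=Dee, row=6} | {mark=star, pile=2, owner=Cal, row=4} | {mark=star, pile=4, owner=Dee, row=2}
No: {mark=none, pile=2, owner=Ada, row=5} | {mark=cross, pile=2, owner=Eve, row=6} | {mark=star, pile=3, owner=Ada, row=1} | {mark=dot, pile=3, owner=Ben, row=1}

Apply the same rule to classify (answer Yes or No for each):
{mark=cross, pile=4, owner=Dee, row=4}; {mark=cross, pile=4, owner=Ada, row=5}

'Yes' ⟺ mark is star AND row ≥ 2.
{mark=cross, pile=4, owner=Dee, row=4}: mark is cross, row = 4, doesn't qualify → No. {mark=cross, pile=4, owner=Ada, row=5}: mark is cross, row = 5, doesn't qualify → No.

No, No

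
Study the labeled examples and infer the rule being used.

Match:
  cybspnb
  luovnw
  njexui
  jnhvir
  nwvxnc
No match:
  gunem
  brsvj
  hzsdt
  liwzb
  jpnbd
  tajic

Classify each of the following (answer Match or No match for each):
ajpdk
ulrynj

No match, Match

One predicate separates the groups cleanly: length ≥ 6.
ajpdk: length 5 — doesn't match, so No match. ulrynj: length 6 — meets the rule, so Match.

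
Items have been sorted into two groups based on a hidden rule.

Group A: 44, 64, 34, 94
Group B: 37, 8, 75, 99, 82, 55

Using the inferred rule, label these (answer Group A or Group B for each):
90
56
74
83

The common property of the 'Group A' items is: ends in digit 4. No 'Group B' item has it.
90 — last digit 0, hence Group B. 56 — last digit 6, hence Group B. 74 — last digit 4, hence Group A. 83 — last digit 3, hence Group B.

Group B, Group B, Group A, Group B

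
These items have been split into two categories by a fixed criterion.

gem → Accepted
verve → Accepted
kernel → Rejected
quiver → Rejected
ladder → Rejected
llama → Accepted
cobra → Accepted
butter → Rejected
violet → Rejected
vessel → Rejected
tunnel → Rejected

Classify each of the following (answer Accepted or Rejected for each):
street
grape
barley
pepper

The classifier is using: odd length.

Rejected, Accepted, Rejected, Rejected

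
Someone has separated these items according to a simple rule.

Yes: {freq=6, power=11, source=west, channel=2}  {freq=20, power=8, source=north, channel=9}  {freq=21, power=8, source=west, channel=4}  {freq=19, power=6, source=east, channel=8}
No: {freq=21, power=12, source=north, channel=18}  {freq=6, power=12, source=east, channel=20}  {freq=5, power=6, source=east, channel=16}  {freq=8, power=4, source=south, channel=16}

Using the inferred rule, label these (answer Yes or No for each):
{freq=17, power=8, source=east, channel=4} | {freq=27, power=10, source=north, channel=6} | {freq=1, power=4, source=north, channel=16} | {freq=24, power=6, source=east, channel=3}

Yes, Yes, No, Yes

Rule: channel ≤ 9. This holds for each 'Yes' example and fails for each 'No' one.
{freq=17, power=8, source=east, channel=4}: channel = 4 — has this property, so Yes.
{freq=27, power=10, source=north, channel=6}: channel = 6 — has this property, so Yes.
{freq=1, power=4, source=north, channel=16}: channel = 16 — lacks this property, so No.
{freq=24, power=6, source=east, channel=3}: channel = 3 — has this property, so Yes.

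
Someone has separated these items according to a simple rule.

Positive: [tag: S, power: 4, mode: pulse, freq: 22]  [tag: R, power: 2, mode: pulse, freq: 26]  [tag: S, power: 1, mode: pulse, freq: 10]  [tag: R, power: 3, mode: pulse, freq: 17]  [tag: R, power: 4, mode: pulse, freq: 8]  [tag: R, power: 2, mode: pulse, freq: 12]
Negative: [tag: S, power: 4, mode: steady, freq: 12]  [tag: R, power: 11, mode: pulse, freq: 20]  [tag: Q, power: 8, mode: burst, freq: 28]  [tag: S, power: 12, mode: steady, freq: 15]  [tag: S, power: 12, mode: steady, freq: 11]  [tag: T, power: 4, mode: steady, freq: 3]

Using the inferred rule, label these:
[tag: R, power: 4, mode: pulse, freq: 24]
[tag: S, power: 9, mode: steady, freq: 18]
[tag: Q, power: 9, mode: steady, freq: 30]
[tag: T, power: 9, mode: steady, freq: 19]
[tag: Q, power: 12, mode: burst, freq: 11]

Positive, Negative, Negative, Negative, Negative

'Positive' ⟺ mode is pulse AND power ≤ 4.
Positive: [tag: R, power: 4, mode: pulse, freq: 24], since mode is pulse, power = 4.
Negative: [tag: S, power: 9, mode: steady, freq: 18], since mode is steady, power = 9.
Negative: [tag: Q, power: 9, mode: steady, freq: 30], since mode is steady, power = 9.
Negative: [tag: T, power: 9, mode: steady, freq: 19], since mode is steady, power = 9.
Negative: [tag: Q, power: 12, mode: burst, freq: 11], since mode is burst, power = 12.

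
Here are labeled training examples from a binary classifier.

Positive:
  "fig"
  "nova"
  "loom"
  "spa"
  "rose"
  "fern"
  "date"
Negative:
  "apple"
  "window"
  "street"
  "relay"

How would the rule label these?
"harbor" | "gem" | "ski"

The classifier is using: length ≤ 4.
"harbor": Negative (length 6). "gem": Positive (length 3). "ski": Positive (length 3).

Negative, Positive, Positive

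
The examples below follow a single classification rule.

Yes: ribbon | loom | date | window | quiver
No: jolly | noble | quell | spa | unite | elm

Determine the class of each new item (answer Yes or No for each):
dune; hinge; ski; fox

Yes, No, No, No

Comparing the two groups points to one rule — even length.
dune: Yes (length 4). hinge: No (length 5). ski: No (length 3). fox: No (length 3).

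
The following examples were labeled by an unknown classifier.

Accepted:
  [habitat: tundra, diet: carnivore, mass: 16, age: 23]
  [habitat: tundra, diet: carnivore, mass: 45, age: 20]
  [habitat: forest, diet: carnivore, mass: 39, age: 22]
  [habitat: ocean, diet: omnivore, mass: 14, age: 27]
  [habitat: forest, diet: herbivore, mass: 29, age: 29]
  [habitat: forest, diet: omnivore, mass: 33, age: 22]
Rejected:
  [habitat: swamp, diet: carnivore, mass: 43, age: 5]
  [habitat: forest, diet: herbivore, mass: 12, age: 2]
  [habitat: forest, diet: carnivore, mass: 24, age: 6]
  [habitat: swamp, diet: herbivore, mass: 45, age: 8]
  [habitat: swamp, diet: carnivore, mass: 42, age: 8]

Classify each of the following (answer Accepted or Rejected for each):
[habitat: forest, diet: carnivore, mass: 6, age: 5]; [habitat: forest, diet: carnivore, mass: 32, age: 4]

Rejected, Rejected

The pattern is that an item is 'Accepted' exactly when: age ≥ 20.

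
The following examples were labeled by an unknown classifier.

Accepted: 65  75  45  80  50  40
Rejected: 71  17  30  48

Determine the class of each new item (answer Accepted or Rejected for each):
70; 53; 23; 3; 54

All 'Accepted' examples share one property — multiple of 5 AND at least 40 — and every 'Rejected' example lacks it.

Accepted, Rejected, Rejected, Rejected, Rejected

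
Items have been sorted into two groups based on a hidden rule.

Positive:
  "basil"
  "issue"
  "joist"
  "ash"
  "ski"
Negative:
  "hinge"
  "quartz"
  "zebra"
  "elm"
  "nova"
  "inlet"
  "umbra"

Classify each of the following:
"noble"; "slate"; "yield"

All 'Positive' examples share one property — contains 's' — and every 'Negative' example lacks it.
"noble" — no 's', hence Negative.
"slate" — has 's', hence Positive.
"yield" — no 's', hence Negative.

Negative, Positive, Negative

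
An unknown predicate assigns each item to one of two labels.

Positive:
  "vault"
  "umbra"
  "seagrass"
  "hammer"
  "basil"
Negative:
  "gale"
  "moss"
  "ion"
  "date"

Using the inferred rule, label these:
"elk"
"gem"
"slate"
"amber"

Negative, Negative, Positive, Positive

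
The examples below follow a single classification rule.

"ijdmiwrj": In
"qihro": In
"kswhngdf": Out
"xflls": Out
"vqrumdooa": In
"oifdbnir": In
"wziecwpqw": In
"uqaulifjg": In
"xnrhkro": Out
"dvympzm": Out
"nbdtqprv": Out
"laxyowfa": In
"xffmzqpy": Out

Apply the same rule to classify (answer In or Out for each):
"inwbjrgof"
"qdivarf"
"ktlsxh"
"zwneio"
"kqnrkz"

The pattern is that an item is 'In' exactly when: has ≥ 2 vowels.
"inwbjrgof" → 2 vowels → In. "qdivarf" → 2 vowels → In. "ktlsxh" → 0 vowels → Out. "zwneio" → 3 vowels → In. "kqnrkz" → 0 vowels → Out.

In, In, Out, In, Out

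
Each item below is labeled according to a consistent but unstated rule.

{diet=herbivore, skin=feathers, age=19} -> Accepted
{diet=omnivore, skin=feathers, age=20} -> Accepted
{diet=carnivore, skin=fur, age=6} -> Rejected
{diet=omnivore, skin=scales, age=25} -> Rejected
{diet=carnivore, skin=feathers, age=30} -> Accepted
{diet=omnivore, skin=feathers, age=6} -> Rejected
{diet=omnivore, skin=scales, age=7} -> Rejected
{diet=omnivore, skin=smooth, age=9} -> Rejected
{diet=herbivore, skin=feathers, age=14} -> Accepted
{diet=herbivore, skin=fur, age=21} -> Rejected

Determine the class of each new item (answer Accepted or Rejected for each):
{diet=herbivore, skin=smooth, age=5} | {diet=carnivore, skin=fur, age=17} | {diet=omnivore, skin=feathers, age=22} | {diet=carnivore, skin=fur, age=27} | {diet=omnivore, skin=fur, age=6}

Rejected, Rejected, Accepted, Rejected, Rejected

'Accepted' ⟺ skin is feathers AND age ≥ 7.
Rejected: {diet=herbivore, skin=smooth, age=5}, since skin is smooth, age = 5. Rejected: {diet=carnivore, skin=fur, age=17}, since skin is fur, age = 17. Accepted: {diet=omnivore, skin=feathers, age=22}, since skin is feathers, age = 22. Rejected: {diet=carnivore, skin=fur, age=27}, since skin is fur, age = 27. Rejected: {diet=omnivore, skin=fur, age=6}, since skin is fur, age = 6.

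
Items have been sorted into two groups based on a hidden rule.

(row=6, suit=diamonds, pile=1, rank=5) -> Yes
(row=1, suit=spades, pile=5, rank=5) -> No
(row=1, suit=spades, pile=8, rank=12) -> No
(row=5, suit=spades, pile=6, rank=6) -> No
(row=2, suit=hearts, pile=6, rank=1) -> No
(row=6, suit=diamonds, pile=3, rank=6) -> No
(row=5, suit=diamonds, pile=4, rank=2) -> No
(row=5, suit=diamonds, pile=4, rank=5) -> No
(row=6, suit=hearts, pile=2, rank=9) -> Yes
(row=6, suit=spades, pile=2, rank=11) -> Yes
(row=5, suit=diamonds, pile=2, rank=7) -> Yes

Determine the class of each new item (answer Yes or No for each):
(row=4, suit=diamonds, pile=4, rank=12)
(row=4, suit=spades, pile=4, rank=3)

The common property of the 'Yes' items is: pile ≤ 2. No 'No' item has it.
(row=4, suit=diamonds, pile=4, rank=12) — pile = 4, hence No.
(row=4, suit=spades, pile=4, rank=3) — pile = 4, hence No.

No, No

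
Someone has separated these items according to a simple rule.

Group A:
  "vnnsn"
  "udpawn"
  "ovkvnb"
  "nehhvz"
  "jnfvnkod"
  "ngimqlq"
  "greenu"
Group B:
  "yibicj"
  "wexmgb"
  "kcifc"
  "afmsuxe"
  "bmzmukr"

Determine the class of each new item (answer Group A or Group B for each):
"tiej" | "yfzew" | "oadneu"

Checking candidate rules against both groups, what survives is: contains 'n'.
"tiej": Group B (no 'n'). "yfzew": Group B (no 'n'). "oadneu": Group A (has 'n').

Group B, Group B, Group A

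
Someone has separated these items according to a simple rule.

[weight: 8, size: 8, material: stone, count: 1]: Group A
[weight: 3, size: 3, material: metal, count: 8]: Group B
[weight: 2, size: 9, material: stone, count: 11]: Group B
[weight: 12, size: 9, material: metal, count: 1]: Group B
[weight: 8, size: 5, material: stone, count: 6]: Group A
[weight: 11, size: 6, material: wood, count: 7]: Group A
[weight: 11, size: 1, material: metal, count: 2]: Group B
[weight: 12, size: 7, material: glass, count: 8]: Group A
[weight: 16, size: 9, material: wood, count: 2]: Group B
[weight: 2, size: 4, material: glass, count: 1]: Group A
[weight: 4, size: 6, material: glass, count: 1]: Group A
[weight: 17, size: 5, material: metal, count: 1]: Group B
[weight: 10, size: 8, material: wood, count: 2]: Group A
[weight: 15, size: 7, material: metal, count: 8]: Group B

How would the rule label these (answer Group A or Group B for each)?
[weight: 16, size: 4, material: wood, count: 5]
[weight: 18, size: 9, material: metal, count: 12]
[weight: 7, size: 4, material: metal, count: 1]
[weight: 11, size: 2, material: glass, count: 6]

The distinguishing property — material is not metal AND size ≤ 8 — holds for all the 'Group A' cases and none of the 'Group B' cases.
[weight: 16, size: 4, material: wood, count: 5] → material is wood, size = 4 → Group A.
[weight: 18, size: 9, material: metal, count: 12] → material is metal, size = 9 → Group B.
[weight: 7, size: 4, material: metal, count: 1] → material is metal, size = 4 → Group B.
[weight: 11, size: 2, material: glass, count: 6] → material is glass, size = 2 → Group A.

Group A, Group B, Group B, Group A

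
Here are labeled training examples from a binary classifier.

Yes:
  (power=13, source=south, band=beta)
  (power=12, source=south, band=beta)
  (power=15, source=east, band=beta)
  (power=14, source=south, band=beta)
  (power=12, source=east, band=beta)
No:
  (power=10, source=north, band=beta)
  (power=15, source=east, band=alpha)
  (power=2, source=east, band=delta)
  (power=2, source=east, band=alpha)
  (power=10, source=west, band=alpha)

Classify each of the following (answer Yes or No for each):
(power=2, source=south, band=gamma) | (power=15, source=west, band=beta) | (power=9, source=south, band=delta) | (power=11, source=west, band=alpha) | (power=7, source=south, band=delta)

Rule: band is beta AND power ≥ 12. This holds for each 'Yes' example and fails for each 'No' one.
(power=2, source=south, band=gamma): band is gamma, power = 2 — does not fit, so No.
(power=15, source=west, band=beta): band is beta, power = 15 — checks out, so Yes.
(power=9, source=south, band=delta): band is delta, power = 9 — does not fit, so No.
(power=11, source=west, band=alpha): band is alpha, power = 11 — does not fit, so No.
(power=7, source=south, band=delta): band is delta, power = 7 — does not fit, so No.

No, Yes, No, No, No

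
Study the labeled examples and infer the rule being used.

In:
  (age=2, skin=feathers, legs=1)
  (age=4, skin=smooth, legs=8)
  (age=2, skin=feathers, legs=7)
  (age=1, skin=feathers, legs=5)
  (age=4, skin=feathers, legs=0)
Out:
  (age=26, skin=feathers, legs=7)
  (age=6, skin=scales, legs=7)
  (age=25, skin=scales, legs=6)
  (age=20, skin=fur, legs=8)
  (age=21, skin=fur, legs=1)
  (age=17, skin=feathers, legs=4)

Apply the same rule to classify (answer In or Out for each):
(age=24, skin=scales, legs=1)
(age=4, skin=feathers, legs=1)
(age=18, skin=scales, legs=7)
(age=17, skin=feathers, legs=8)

Out, In, Out, Out

The distinguishing property — age ≤ 4 — holds for all the 'In' cases and none of the 'Out' cases.
(age=24, skin=scales, legs=1) — age = 24, hence Out. (age=4, skin=feathers, legs=1) — age = 4, hence In. (age=18, skin=scales, legs=7) — age = 18, hence Out. (age=17, skin=feathers, legs=8) — age = 17, hence Out.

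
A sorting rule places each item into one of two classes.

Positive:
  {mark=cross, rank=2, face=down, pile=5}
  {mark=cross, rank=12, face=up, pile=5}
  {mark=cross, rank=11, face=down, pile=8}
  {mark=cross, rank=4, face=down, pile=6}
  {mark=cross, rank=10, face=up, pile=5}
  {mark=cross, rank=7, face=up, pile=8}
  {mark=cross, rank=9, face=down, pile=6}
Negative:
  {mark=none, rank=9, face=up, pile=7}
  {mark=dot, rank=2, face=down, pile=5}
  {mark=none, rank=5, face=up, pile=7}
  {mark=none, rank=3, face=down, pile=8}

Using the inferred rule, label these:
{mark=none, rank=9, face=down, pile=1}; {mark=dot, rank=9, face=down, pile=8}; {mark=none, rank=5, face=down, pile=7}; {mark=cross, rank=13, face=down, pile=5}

Negative, Negative, Negative, Positive

A rule that fits every label: mark is cross — true of each 'Positive' example, false of each 'Negative' one.
{mark=none, rank=9, face=down, pile=1}: Negative (mark is none).
{mark=dot, rank=9, face=down, pile=8}: Negative (mark is dot).
{mark=none, rank=5, face=down, pile=7}: Negative (mark is none).
{mark=cross, rank=13, face=down, pile=5}: Positive (mark is cross).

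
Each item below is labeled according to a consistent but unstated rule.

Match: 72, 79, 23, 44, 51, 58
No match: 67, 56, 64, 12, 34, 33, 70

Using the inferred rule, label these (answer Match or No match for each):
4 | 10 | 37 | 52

No match, No match, Match, No match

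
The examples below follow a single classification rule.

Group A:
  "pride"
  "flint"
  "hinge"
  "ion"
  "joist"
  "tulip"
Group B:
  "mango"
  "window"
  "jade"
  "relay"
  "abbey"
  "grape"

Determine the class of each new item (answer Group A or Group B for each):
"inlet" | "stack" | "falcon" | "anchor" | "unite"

The distinguishing property — odd length AND contains 'i' — holds for all the 'Group A' cases and none of the 'Group B' cases.

Group A, Group B, Group B, Group B, Group A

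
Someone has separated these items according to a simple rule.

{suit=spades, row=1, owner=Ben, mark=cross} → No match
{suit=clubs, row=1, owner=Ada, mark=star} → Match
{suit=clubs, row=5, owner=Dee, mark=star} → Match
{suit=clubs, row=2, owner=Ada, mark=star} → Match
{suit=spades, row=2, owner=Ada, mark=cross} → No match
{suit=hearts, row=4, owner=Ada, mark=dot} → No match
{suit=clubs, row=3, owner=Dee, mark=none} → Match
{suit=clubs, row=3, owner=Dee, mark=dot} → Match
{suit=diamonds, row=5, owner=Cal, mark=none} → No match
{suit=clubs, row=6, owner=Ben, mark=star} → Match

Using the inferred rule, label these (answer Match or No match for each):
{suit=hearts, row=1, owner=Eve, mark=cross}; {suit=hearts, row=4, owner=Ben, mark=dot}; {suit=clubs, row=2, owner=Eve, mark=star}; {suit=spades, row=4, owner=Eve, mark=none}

The simplest hypothesis consistent with all the labels is: suit is clubs.

No match, No match, Match, No match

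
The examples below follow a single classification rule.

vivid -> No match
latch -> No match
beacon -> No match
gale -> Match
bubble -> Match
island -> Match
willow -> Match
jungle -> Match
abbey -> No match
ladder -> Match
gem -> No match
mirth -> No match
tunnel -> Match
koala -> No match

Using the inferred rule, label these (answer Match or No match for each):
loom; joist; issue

The pattern is that an item is 'Match' exactly when: even length AND contains 'l'.
loom: length 4, has 'l', qualifies → Match.
joist: length 5, no 'l', fails the rule → No match.
issue: length 5, no 'l', fails the rule → No match.

Match, No match, No match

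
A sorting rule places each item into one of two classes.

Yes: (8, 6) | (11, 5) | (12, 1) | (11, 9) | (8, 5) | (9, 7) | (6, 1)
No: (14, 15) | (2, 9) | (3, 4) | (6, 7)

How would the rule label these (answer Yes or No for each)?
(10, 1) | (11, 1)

Yes, Yes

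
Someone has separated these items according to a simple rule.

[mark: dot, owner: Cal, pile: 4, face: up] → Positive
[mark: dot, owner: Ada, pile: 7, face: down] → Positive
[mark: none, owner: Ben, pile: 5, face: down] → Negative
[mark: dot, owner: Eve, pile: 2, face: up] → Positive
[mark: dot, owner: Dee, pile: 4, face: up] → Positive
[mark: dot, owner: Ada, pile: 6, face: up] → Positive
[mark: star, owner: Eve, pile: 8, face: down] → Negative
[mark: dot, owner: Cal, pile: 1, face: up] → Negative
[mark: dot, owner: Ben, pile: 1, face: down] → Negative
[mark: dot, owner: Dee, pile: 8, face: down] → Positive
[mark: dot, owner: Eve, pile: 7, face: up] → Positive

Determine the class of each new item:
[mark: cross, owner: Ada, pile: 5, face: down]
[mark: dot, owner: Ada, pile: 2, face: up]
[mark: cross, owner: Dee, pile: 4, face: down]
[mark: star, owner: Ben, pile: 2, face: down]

Negative, Positive, Negative, Negative

Every 'Positive' example satisfies: mark is dot AND pile ≥ 2. None of the 'Negative' examples do.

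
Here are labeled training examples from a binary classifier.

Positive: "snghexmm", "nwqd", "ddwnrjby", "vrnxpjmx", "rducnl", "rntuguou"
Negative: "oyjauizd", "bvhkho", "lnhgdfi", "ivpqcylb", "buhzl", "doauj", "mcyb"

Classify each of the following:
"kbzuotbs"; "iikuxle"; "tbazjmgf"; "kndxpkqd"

One predicate separates the groups cleanly: even length AND contains 'n'.
"kbzuotbs": length 8, no 'n', does not satisfy this → Negative.
"iikuxle": length 7, no 'n', does not satisfy this → Negative.
"tbazjmgf": length 8, no 'n', does not satisfy this → Negative.
"kndxpkqd": length 8, has 'n', matches → Positive.

Negative, Negative, Negative, Positive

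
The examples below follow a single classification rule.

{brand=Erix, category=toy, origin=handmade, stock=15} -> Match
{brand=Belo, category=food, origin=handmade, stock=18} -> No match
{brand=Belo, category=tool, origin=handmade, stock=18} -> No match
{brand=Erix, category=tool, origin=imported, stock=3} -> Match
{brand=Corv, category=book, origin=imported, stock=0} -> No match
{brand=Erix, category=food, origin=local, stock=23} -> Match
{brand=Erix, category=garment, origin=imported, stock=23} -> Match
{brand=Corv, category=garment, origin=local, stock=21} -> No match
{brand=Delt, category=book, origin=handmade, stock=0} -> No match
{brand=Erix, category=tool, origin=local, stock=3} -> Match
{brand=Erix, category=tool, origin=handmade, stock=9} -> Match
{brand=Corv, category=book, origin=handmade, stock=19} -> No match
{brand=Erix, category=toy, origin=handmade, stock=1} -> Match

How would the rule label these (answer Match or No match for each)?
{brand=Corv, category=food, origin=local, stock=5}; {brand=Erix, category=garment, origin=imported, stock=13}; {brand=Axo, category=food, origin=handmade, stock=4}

No match, Match, No match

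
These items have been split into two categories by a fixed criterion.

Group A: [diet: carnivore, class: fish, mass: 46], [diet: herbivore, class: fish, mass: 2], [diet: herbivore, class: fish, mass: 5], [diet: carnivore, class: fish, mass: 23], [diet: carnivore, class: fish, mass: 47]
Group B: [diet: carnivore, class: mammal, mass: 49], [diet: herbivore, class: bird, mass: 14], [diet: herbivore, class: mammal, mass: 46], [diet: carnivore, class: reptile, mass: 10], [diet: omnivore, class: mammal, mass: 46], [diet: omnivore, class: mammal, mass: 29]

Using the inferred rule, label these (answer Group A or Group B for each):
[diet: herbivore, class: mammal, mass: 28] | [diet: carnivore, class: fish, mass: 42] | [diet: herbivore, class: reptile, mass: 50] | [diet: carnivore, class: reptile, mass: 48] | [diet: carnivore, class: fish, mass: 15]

Every 'Group A' example satisfies: class is fish. None of the 'Group B' examples do.
[diet: herbivore, class: mammal, mass: 28]: class is mammal, doesn't match → Group B. [diet: carnivore, class: fish, mass: 42]: class is fish, satisfies this → Group A. [diet: herbivore, class: reptile, mass: 50]: class is reptile, doesn't match → Group B. [diet: carnivore, class: reptile, mass: 48]: class is reptile, doesn't match → Group B. [diet: carnivore, class: fish, mass: 15]: class is fish, satisfies this → Group A.

Group B, Group A, Group B, Group B, Group A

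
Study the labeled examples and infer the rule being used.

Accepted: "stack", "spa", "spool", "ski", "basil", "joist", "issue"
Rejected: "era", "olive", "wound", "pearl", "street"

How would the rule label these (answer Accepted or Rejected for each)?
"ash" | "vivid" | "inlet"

Accepted, Rejected, Rejected

Every 'Accepted' example satisfies: odd length AND contains 's'. None of the 'Rejected' examples do.
"ash": Accepted (length 3, has 's').
"vivid": Rejected (length 5, no 's').
"inlet": Rejected (length 5, no 's').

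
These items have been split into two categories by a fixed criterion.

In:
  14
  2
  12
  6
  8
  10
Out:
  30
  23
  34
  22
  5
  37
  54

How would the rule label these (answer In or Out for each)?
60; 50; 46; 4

'In' ⟺ even AND at most 14.
60: 60 is even, 60 > 14, lacks this property → Out.
50: 50 is even, 50 > 14, lacks this property → Out.
46: 46 is even, 46 > 14, lacks this property → Out.
4: 4 is even, 4 ≤ 14, fits → In.

Out, Out, Out, In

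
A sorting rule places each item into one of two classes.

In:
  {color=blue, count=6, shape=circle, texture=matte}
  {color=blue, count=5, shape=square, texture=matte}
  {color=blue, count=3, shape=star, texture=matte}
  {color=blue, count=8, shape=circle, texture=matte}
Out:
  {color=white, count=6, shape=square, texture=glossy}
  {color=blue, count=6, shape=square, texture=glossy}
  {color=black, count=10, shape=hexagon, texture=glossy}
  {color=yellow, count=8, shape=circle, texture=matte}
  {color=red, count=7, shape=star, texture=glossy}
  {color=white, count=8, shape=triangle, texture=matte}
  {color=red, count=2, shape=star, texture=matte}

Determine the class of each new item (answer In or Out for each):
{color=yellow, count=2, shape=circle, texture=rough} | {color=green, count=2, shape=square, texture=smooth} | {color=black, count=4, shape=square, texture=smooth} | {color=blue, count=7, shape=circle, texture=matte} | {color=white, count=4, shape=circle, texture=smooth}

A rule that fits every label: color is blue AND texture is matte — true of each 'In' example, false of each 'Out' one.
{color=yellow, count=2, shape=circle, texture=rough}: Out (color is yellow, texture is rough). {color=green, count=2, shape=square, texture=smooth}: Out (color is green, texture is smooth). {color=black, count=4, shape=square, texture=smooth}: Out (color is black, texture is smooth). {color=blue, count=7, shape=circle, texture=matte}: In (color is blue, texture is matte). {color=white, count=4, shape=circle, texture=smooth}: Out (color is white, texture is smooth).

Out, Out, Out, In, Out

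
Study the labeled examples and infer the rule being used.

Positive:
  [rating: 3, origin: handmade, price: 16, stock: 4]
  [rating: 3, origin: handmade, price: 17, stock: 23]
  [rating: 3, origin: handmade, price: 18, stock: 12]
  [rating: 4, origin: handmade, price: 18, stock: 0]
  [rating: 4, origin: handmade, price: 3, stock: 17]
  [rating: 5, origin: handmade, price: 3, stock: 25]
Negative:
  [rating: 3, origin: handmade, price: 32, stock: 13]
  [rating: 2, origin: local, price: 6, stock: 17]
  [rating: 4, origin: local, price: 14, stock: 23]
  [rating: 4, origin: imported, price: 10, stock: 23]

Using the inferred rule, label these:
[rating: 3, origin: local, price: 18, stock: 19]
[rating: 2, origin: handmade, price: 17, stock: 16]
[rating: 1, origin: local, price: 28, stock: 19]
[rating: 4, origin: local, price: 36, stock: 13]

Negative, Positive, Negative, Negative

The simplest hypothesis consistent with all the labels is: origin is handmade AND price ≤ 18.
Negative: [rating: 3, origin: local, price: 18, stock: 19], since origin is local, price = 18.
Positive: [rating: 2, origin: handmade, price: 17, stock: 16], since origin is handmade, price = 17.
Negative: [rating: 1, origin: local, price: 28, stock: 19], since origin is local, price = 28.
Negative: [rating: 4, origin: local, price: 36, stock: 13], since origin is local, price = 36.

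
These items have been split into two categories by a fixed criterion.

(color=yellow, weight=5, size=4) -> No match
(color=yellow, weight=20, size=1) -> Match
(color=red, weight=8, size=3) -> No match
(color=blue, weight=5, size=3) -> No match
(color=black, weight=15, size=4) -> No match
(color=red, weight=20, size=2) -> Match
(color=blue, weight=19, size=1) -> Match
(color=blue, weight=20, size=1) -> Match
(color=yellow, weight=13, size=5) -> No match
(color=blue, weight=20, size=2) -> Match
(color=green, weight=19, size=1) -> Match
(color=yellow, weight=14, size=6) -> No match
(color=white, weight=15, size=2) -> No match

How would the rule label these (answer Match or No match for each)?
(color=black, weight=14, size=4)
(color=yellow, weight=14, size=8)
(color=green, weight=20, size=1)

No match, No match, Match

A rule that fits every label: weight ≥ 19 — true of each 'Match' example, false of each 'No match' one.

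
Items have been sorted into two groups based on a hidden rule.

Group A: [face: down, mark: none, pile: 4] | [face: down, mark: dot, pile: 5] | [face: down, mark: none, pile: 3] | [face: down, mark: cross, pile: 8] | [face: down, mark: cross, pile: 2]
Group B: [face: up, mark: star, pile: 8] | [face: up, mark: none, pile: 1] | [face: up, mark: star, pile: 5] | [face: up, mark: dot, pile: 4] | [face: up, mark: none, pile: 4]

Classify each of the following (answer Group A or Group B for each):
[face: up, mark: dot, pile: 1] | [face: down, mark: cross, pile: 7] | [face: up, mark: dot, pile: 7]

Group B, Group A, Group B

Checking candidate rules against both groups, what survives is: face is down.
[face: up, mark: dot, pile: 1]: face is up, does not fit → Group B.
[face: down, mark: cross, pile: 7]: face is down, satisfies this → Group A.
[face: up, mark: dot, pile: 7]: face is up, does not fit → Group B.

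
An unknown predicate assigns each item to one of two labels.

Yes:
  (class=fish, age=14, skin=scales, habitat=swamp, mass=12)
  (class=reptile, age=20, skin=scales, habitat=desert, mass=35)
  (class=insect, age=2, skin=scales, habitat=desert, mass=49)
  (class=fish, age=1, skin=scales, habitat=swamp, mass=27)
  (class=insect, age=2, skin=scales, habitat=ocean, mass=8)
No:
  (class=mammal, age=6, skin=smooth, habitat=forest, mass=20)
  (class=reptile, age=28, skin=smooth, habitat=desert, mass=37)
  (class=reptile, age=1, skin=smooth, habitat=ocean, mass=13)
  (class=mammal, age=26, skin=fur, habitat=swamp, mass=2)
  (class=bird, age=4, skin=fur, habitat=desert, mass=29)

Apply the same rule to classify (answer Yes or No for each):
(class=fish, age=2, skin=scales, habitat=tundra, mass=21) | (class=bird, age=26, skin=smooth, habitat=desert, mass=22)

Yes, No

Looking at the examples, the only property every 'Yes' case has and every 'No' case lacks is: skin is scales.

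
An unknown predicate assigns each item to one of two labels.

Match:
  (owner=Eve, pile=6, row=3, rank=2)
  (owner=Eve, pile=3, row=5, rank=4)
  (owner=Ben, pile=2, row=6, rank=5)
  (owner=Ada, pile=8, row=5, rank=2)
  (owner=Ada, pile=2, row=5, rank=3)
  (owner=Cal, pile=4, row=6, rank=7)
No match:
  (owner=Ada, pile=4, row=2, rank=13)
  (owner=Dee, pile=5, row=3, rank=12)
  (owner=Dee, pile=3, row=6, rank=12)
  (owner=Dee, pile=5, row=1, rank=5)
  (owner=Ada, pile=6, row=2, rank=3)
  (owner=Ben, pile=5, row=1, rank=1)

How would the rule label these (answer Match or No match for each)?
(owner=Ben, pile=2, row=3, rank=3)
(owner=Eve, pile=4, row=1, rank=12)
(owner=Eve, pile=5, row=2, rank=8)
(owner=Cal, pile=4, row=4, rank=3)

Match, No match, No match, Match

One predicate separates the groups cleanly: rank ≤ 7 AND row ≥ 3.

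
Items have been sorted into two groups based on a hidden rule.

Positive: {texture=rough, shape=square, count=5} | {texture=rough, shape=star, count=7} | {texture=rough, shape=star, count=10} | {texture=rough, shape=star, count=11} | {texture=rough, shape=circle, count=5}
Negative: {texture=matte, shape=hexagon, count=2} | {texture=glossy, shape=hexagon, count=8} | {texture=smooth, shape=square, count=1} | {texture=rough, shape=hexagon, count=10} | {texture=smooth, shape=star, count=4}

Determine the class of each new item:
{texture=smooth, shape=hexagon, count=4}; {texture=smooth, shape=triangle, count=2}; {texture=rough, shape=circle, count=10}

Negative, Negative, Positive

A rule that fits every label: texture is rough AND shape is not hexagon — true of each 'Positive' example, false of each 'Negative' one.
Negative: {texture=smooth, shape=hexagon, count=4}, since texture is smooth, shape is hexagon. Negative: {texture=smooth, shape=triangle, count=2}, since texture is smooth, shape is triangle. Positive: {texture=rough, shape=circle, count=10}, since texture is rough, shape is circle.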